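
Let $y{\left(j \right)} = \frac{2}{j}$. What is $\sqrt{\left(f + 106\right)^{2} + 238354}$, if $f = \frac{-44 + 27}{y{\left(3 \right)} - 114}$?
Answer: $\frac{\sqrt{99848729}}{20} \approx 499.62$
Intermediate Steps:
$f = \frac{3}{20}$ ($f = \frac{-44 + 27}{\frac{2}{3} - 114} = - \frac{17}{2 \cdot \frac{1}{3} - 114} = - \frac{17}{\frac{2}{3} - 114} = - \frac{17}{- \frac{340}{3}} = \left(-17\right) \left(- \frac{3}{340}\right) = \frac{3}{20} \approx 0.15$)
$\sqrt{\left(f + 106\right)^{2} + 238354} = \sqrt{\left(\frac{3}{20} + 106\right)^{2} + 238354} = \sqrt{\left(\frac{2123}{20}\right)^{2} + 238354} = \sqrt{\frac{4507129}{400} + 238354} = \sqrt{\frac{99848729}{400}} = \frac{\sqrt{99848729}}{20}$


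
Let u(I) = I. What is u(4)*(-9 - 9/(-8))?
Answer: -63/2 ≈ -31.500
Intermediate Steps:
u(4)*(-9 - 9/(-8)) = 4*(-9 - 9/(-8)) = 4*(-9 - 9*(-⅛)) = 4*(-9 + 9/8) = 4*(-63/8) = -63/2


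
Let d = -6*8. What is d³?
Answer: -110592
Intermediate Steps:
d = -48
d³ = (-48)³ = -110592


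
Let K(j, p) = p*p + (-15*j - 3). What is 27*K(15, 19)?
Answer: 3591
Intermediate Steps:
K(j, p) = -3 + p² - 15*j (K(j, p) = p² + (-3 - 15*j) = -3 + p² - 15*j)
27*K(15, 19) = 27*(-3 + 19² - 15*15) = 27*(-3 + 361 - 225) = 27*133 = 3591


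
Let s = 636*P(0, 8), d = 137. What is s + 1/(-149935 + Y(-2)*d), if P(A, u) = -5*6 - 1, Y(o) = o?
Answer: -2961520645/150209 ≈ -19716.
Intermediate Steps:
P(A, u) = -31 (P(A, u) = -30 - 1 = -31)
s = -19716 (s = 636*(-31) = -19716)
s + 1/(-149935 + Y(-2)*d) = -19716 + 1/(-149935 - 2*137) = -19716 + 1/(-149935 - 274) = -19716 + 1/(-150209) = -19716 - 1/150209 = -2961520645/150209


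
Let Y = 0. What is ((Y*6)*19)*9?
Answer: 0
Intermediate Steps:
((Y*6)*19)*9 = ((0*6)*19)*9 = (0*19)*9 = 0*9 = 0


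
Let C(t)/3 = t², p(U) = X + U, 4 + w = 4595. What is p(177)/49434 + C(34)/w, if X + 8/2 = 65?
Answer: 12323555/16210821 ≈ 0.76021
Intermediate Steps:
X = 61 (X = -4 + 65 = 61)
w = 4591 (w = -4 + 4595 = 4591)
p(U) = 61 + U
C(t) = 3*t²
p(177)/49434 + C(34)/w = (61 + 177)/49434 + (3*34²)/4591 = 238*(1/49434) + (3*1156)*(1/4591) = 17/3531 + 3468*(1/4591) = 17/3531 + 3468/4591 = 12323555/16210821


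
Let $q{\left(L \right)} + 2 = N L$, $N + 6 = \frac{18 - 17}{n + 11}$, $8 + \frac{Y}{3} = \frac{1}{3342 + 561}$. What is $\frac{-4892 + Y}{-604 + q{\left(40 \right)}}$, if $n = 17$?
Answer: $\frac{44770005}{7691512} \approx 5.8207$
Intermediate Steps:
$Y = - \frac{31223}{1301}$ ($Y = -24 + \frac{3}{3342 + 561} = -24 + \frac{3}{3903} = -24 + 3 \cdot \frac{1}{3903} = -24 + \frac{1}{1301} = - \frac{31223}{1301} \approx -23.999$)
$N = - \frac{167}{28}$ ($N = -6 + \frac{18 - 17}{17 + 11} = -6 + 1 \cdot \frac{1}{28} = -6 + \frac{1}{28} = - \frac{167}{28} \approx -5.9643$)
$q{\left(L \right)} = -2 - \frac{167 L}{28}$
$\frac{-4892 + Y}{-604 + q{\left(40 \right)}} = \frac{-4892 - \frac{31223}{1301}}{-604 - \frac{1684}{7}} = - \frac{6395715}{1301 \left(-604 - \frac{1684}{7}\right)} = - \frac{6395715}{1301 \left(- \frac{5912}{7}\right)} = \left(- \frac{6395715}{1301}\right) \left(- \frac{7}{5912}\right) = \frac{44770005}{7691512}$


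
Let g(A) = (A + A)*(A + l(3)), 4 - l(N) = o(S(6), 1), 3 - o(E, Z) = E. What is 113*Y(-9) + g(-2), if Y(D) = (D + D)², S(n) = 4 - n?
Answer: 36624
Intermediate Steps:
o(E, Z) = 3 - E
l(N) = -1 (l(N) = 4 - (3 - (4 - 1*6)) = 4 - (3 - (4 - 6)) = 4 - (3 - 1*(-2)) = 4 - (3 + 2) = 4 - 1*5 = 4 - 5 = -1)
g(A) = 2*A*(-1 + A) (g(A) = (A + A)*(A - 1) = (2*A)*(-1 + A) = 2*A*(-1 + A))
Y(D) = 4*D² (Y(D) = (2*D)² = 4*D²)
113*Y(-9) + g(-2) = 113*(4*(-9)²) + 2*(-2)*(-1 - 2) = 113*(4*81) + 2*(-2)*(-3) = 113*324 + 12 = 36612 + 12 = 36624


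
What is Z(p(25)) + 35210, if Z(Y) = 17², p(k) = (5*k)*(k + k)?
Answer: 35499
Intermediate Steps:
p(k) = 10*k² (p(k) = (5*k)*(2*k) = 10*k²)
Z(Y) = 289
Z(p(25)) + 35210 = 289 + 35210 = 35499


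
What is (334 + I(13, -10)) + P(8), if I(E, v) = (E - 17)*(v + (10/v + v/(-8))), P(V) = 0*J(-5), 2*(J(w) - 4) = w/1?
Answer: 373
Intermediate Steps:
J(w) = 4 + w/2 (J(w) = 4 + (w/1)/2 = 4 + (w*1)/2 = 4 + w/2)
P(V) = 0 (P(V) = 0*(4 + (1/2)*(-5)) = 0*(4 - 5/2) = 0*(3/2) = 0)
I(E, v) = (-17 + E)*(10/v + 7*v/8) (I(E, v) = (-17 + E)*(v + (10/v + v*(-1/8))) = (-17 + E)*(v + (10/v - v/8)) = (-17 + E)*(10/v + 7*v/8))
(334 + I(13, -10)) + P(8) = (334 + (1/8)*(-1360 + 80*13 + 7*(-10)**2*(-17 + 13))/(-10)) + 0 = (334 + (1/8)*(-1/10)*(-1360 + 1040 + 7*100*(-4))) + 0 = (334 + (1/8)*(-1/10)*(-1360 + 1040 - 2800)) + 0 = (334 + (1/8)*(-1/10)*(-3120)) + 0 = (334 + 39) + 0 = 373 + 0 = 373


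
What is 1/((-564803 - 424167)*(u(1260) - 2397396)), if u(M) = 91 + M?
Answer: 1/2369616623650 ≈ 4.2201e-13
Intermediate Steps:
1/((-564803 - 424167)*(u(1260) - 2397396)) = 1/((-564803 - 424167)*((91 + 1260) - 2397396)) = 1/(-988970*(1351 - 2397396)) = 1/(-988970*(-2396045)) = 1/2369616623650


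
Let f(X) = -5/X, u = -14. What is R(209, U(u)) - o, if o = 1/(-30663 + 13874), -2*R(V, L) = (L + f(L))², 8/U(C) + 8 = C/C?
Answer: -550018157/105300608 ≈ -5.2233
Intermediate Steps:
U(C) = -8/7 (U(C) = 8/(-8 + C/C) = 8/(-8 + 1) = 8/(-7) = 8*(-⅐) = -8/7)
R(V, L) = -(L - 5/L)²/2
o = -1/16789 (o = 1/(-16789) = -1/16789 ≈ -5.9563e-5)
R(209, U(u)) - o = -(-5 + (-8/7)²)²/(2*(-8/7)²) - 1*(-1/16789) = -½*49/64*(-5 + 64/49)² + 1/16789 = -½*49/64*(-181/49)² + 1/16789 = -½*49/64*32761/2401 + 1/16789 = -32761/6272 + 1/16789 = -550018157/105300608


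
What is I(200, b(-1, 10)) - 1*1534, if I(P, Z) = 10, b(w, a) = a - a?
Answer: -1524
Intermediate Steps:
b(w, a) = 0
I(200, b(-1, 10)) - 1*1534 = 10 - 1*1534 = 10 - 1534 = -1524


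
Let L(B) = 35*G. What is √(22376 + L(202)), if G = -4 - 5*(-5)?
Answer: 11*√191 ≈ 152.02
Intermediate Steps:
G = 21 (G = -4 + 25 = 21)
L(B) = 735 (L(B) = 35*21 = 735)
√(22376 + L(202)) = √(22376 + 735) = √23111 = 11*√191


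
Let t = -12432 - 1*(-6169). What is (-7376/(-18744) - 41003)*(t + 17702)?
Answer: -366311504991/781 ≈ -4.6903e+8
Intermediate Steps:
t = -6263 (t = -12432 + 6169 = -6263)
(-7376/(-18744) - 41003)*(t + 17702) = (-7376/(-18744) - 41003)*(-6263 + 17702) = (-7376*(-1/18744) - 41003)*11439 = (922/2343 - 41003)*11439 = -96069107/2343*11439 = -366311504991/781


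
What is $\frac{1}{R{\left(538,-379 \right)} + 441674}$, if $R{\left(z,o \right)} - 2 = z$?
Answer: $\frac{1}{442214} \approx 2.2613 \cdot 10^{-6}$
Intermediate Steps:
$R{\left(z,o \right)} = 2 + z$
$\frac{1}{R{\left(538,-379 \right)} + 441674} = \frac{1}{\left(2 + 538\right) + 441674} = \frac{1}{540 + 441674} = \frac{1}{442214}$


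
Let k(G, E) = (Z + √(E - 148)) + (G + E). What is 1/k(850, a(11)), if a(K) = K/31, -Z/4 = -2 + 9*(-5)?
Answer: 997859/1036273608 - 31*I*√141887/1036273608 ≈ 0.00096293 - 1.1268e-5*I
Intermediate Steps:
Z = 188 (Z = -4*(-2 + 9*(-5)) = -4*(-2 - 45) = -4*(-47) = 188)
a(K) = K/31 (a(K) = K*(1/31) = K/31)
k(G, E) = 188 + E + G + √(-148 + E) (k(G, E) = (188 + √(E - 148)) + (G + E) = (188 + √(-148 + E)) + (E + G) = 188 + E + G + √(-148 + E))
1/k(850, a(11)) = 1/(188 + (1/31)*11 + 850 + √(-148 + (1/31)*11)) = 1/(188 + 11/31 + 850 + √(-148 + 11/31)) = 1/(188 + 11/31 + 850 + √(-4577/31)) = 1/(188 + 11/31 + 850 + I*√141887/31) = 1/(32189/31 + I*√141887/31)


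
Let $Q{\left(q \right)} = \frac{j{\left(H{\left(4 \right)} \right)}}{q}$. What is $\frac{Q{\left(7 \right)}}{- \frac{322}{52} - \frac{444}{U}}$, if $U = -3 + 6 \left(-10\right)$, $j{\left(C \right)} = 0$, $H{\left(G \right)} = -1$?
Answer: $0$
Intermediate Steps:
$U = -63$ ($U = -3 - 60 = -63$)
$Q{\left(q \right)} = 0$ ($Q{\left(q \right)} = \frac{0}{q} = 0$)
$\frac{Q{\left(7 \right)}}{- \frac{322}{52} - \frac{444}{U}} = \frac{0}{- \frac{322}{52} - \frac{444}{-63}} = \frac{0}{\left(-322\right) \frac{1}{52} - - \frac{148}{21}} = \frac{0}{- \frac{161}{26} + \frac{148}{21}} = \frac{0}{\frac{467}{546}} = 0 \cdot \frac{546}{467} = 0$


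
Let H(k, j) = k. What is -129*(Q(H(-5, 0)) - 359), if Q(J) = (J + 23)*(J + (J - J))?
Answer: 57921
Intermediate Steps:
Q(J) = J*(23 + J) (Q(J) = (23 + J)*(J + 0) = (23 + J)*J = J*(23 + J))
-129*(Q(H(-5, 0)) - 359) = -129*(-5*(23 - 5) - 359) = -129*(-5*18 - 359) = -129*(-90 - 359) = -129*(-449) = 57921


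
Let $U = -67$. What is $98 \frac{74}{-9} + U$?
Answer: $- \frac{7855}{9} \approx -872.78$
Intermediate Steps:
$98 \frac{74}{-9} + U = 98 \frac{74}{-9} - 67 = 98 \cdot 74 \left(- \frac{1}{9}\right) - 67 = 98 \left(- \frac{74}{9}\right) - 67 = - \frac{7252}{9} - 67 = - \frac{7855}{9}$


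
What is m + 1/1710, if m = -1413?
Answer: -2416229/1710 ≈ -1413.0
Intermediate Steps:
m + 1/1710 = -1413 + 1/1710 = -2416229/1710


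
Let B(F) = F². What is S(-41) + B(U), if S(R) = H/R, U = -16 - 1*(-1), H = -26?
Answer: 9251/41 ≈ 225.63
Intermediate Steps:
U = -15 (U = -16 + 1 = -15)
S(R) = -26/R
S(-41) + B(U) = -26/(-41) + (-15)² = -26*(-1/41) + 225 = 26/41 + 225 = 9251/41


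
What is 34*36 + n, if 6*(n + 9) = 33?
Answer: 2441/2 ≈ 1220.5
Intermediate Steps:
n = -7/2 (n = -9 + (1/6)*33 = -9 + 11/2 = -7/2 ≈ -3.5000)
34*36 + n = 34*36 - 7/2 = 1224 - 7/2 = 2441/2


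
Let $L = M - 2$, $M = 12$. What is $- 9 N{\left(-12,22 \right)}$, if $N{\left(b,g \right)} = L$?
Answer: $-90$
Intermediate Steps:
$L = 10$ ($L = 12 - 2 = 10$)
$N{\left(b,g \right)} = 10$
$- 9 N{\left(-12,22 \right)} = \left(-9\right) 10 = -90$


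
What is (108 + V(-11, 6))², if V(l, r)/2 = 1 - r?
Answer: 9604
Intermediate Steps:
V(l, r) = 2 - 2*r (V(l, r) = 2*(1 - r) = 2 - 2*r)
(108 + V(-11, 6))² = (108 + (2 - 2*6))² = (108 + (2 - 12))² = (108 - 10)² = 98² = 9604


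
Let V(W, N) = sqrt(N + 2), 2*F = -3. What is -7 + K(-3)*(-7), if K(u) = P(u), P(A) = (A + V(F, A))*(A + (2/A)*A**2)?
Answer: -196 + 63*I ≈ -196.0 + 63.0*I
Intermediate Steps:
F = -3/2 (F = (1/2)*(-3) = -3/2 ≈ -1.5000)
V(W, N) = sqrt(2 + N)
P(A) = 3*A*(A + sqrt(2 + A)) (P(A) = (A + sqrt(2 + A))*(A + (2/A)*A**2) = (A + sqrt(2 + A))*(A + 2*A) = (A + sqrt(2 + A))*(3*A) = 3*A*(A + sqrt(2 + A)))
K(u) = 3*u*(u + sqrt(2 + u))
-7 + K(-3)*(-7) = -7 + (3*(-3)*(-3 + sqrt(2 - 3)))*(-7) = -7 + (3*(-3)*(-3 + sqrt(-1)))*(-7) = -7 + (3*(-3)*(-3 + I))*(-7) = -7 + (27 - 9*I)*(-7) = -7 + (-189 + 63*I) = -196 + 63*I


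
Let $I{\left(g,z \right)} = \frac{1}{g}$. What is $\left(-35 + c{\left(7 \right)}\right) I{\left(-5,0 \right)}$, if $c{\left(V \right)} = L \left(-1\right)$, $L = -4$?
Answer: $\frac{31}{5} \approx 6.2$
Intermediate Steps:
$c{\left(V \right)} = 4$ ($c{\left(V \right)} = \left(-4\right) \left(-1\right) = 4$)
$\left(-35 + c{\left(7 \right)}\right) I{\left(-5,0 \right)} = \frac{-35 + 4}{-5} = \left(-31\right) \left(- \frac{1}{5}\right) = \frac{31}{5}$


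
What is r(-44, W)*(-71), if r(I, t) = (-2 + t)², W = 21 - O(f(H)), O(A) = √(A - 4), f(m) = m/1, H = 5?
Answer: -23004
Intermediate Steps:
f(m) = m (f(m) = m*1 = m)
O(A) = √(-4 + A)
W = 20 (W = 21 - √(-4 + 5) = 21 - √1 = 21 - 1*1 = 21 - 1 = 20)
r(-44, W)*(-71) = (-2 + 20)²*(-71) = 18²*(-71) = 324*(-71) = -23004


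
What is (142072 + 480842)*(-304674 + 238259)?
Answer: -41370833310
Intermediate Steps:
(142072 + 480842)*(-304674 + 238259) = 622914*(-66415) = -41370833310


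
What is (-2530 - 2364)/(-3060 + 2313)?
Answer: 4894/747 ≈ 6.5515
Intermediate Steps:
(-2530 - 2364)/(-3060 + 2313) = -4894/(-747) = -4894*(-1/747) = 4894/747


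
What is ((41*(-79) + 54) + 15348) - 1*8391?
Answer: 3772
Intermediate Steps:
((41*(-79) + 54) + 15348) - 1*8391 = ((-3239 + 54) + 15348) - 8391 = (-3185 + 15348) - 8391 = 12163 - 8391 = 3772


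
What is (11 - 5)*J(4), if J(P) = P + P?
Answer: 48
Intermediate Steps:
J(P) = 2*P
(11 - 5)*J(4) = (11 - 5)*(2*4) = 6*8 = 48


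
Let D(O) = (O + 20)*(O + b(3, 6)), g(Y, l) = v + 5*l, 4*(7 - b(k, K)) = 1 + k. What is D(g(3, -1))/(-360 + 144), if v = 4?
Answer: -95/216 ≈ -0.43981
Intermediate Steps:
b(k, K) = 27/4 - k/4 (b(k, K) = 7 - (1 + k)/4 = 7 + (-¼ - k/4) = 27/4 - k/4)
g(Y, l) = 4 + 5*l
D(O) = (6 + O)*(20 + O) (D(O) = (O + 20)*(O + (27/4 - ¼*3)) = (20 + O)*(O + (27/4 - ¾)) = (20 + O)*(O + 6) = (20 + O)*(6 + O) = (6 + O)*(20 + O))
D(g(3, -1))/(-360 + 144) = (120 + (4 + 5*(-1))² + 26*(4 + 5*(-1)))/(-360 + 144) = (120 + (4 - 5)² + 26*(4 - 5))/(-216) = (120 + (-1)² + 26*(-1))*(-1/216) = (120 + 1 - 26)*(-1/216) = 95*(-1/216) = -95/216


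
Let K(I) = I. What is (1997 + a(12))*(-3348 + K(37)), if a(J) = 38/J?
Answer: -39735311/6 ≈ -6.6226e+6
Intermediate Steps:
(1997 + a(12))*(-3348 + K(37)) = (1997 + 38/12)*(-3348 + 37) = (1997 + 38*(1/12))*(-3311) = (1997 + 19/6)*(-3311) = (12001/6)*(-3311) = -39735311/6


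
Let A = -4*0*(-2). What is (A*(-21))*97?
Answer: 0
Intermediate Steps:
A = 0 (A = 0*(-2) = 0)
(A*(-21))*97 = (0*(-21))*97 = 0*97 = 0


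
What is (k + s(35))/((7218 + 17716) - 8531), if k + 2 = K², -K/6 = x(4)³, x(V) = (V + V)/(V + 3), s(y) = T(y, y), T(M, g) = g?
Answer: 13319601/1929796547 ≈ 0.0069021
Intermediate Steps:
s(y) = y
x(V) = 2*V/(3 + V) (x(V) = (2*V)/(3 + V) = 2*V/(3 + V))
K = -3072/343 (K = -6*512/(3 + 4)³ = -6*(2*4/7)³ = -6*(2*4*(⅐))³ = -6*(8/7)³ = -6*512/343 = -3072/343 ≈ -8.9563)
k = 9201886/117649 (k = -2 + (-3072/343)² = -2 + 9437184/117649 = 9201886/117649 ≈ 78.215)
(k + s(35))/((7218 + 17716) - 8531) = (9201886/117649 + 35)/((7218 + 17716) - 8531) = 13319601/(117649*(24934 - 8531)) = (13319601/117649)/16403 = (13319601/117649)*(1/16403) = 13319601/1929796547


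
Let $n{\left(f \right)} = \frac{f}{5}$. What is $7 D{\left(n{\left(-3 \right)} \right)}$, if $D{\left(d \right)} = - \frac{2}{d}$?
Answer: $\frac{70}{3} \approx 23.333$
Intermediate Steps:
$n{\left(f \right)} = \frac{f}{5}$ ($n{\left(f \right)} = f \frac{1}{5} = \frac{f}{5}$)
$7 D{\left(n{\left(-3 \right)} \right)} = 7 \left(- \frac{2}{\frac{1}{5} \left(-3\right)}\right) = 7 \left(- \frac{2}{- \frac{3}{5}}\right) = 7 \left(\left(-2\right) \left(- \frac{5}{3}\right)\right) = 7 \cdot \frac{10}{3} = \frac{70}{3}$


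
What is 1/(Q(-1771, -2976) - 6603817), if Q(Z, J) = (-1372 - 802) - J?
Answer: -1/6603015 ≈ -1.5145e-7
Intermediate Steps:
Q(Z, J) = -2174 - J
1/(Q(-1771, -2976) - 6603817) = 1/((-2174 - 1*(-2976)) - 6603817) = 1/((-2174 + 2976) - 6603817) = 1/(802 - 6603817) = 1/(-6603015) = -1/6603015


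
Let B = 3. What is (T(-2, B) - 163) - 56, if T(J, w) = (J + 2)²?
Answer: -219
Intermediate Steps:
T(J, w) = (2 + J)²
(T(-2, B) - 163) - 56 = ((2 - 2)² - 163) - 56 = (0² - 163) - 56 = (0 - 163) - 56 = -163 - 56 = -219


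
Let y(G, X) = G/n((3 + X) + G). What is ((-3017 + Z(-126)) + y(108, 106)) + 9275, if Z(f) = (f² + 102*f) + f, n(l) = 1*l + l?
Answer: 1986906/217 ≈ 9156.3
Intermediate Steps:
n(l) = 2*l (n(l) = l + l = 2*l)
y(G, X) = G/(6 + 2*G + 2*X) (y(G, X) = G/((2*((3 + X) + G))) = G/((2*(3 + G + X))) = G/(6 + 2*G + 2*X))
Z(f) = f² + 103*f
((-3017 + Z(-126)) + y(108, 106)) + 9275 = ((-3017 - 126*(103 - 126)) + (½)*108/(3 + 108 + 106)) + 9275 = ((-3017 - 126*(-23)) + (½)*108/217) + 9275 = ((-3017 + 2898) + (½)*108*(1/217)) + 9275 = (-119 + 54/217) + 9275 = -25769/217 + 9275 = 1986906/217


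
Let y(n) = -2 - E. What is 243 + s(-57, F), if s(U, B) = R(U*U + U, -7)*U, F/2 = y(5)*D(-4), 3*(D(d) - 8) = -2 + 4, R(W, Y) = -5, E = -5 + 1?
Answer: 528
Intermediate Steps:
E = -4
D(d) = 26/3 (D(d) = 8 + (-2 + 4)/3 = 8 + (⅓)*2 = 8 + ⅔ = 26/3)
y(n) = 2 (y(n) = -2 - 1*(-4) = -2 + 4 = 2)
F = 104/3 (F = 2*(2*(26/3)) = 2*(52/3) = 104/3 ≈ 34.667)
s(U, B) = -5*U
243 + s(-57, F) = 243 - 5*(-57) = 243 + 285 = 528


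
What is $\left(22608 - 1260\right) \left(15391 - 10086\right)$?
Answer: $113251140$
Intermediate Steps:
$\left(22608 - 1260\right) \left(15391 - 10086\right) = 21348 \cdot 5305 = 113251140$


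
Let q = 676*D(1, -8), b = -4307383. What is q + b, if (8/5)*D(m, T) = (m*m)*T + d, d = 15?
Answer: -8608851/2 ≈ -4.3044e+6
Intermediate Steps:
D(m, T) = 75/8 + 5*T*m²/8 (D(m, T) = 5*((m*m)*T + 15)/8 = 5*(m²*T + 15)/8 = 5*(T*m² + 15)/8 = 5*(15 + T*m²)/8 = 75/8 + 5*T*m²/8)
q = 5915/2 (q = 676*(75/8 + (5/8)*(-8)*1²) = 676*(75/8 + (5/8)*(-8)*1) = 676*(75/8 - 5) = 676*(35/8) = 5915/2 ≈ 2957.5)
q + b = 5915/2 - 4307383 = -8608851/2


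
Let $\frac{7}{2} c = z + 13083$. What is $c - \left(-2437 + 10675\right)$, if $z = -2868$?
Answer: $- \frac{37236}{7} \approx -5319.4$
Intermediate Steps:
$c = \frac{20430}{7}$ ($c = \frac{2 \left(-2868 + 13083\right)}{7} = \frac{2}{7} \cdot 10215 = \frac{20430}{7} \approx 2918.6$)
$c - \left(-2437 + 10675\right) = \frac{20430}{7} - \left(-2437 + 10675\right) = \frac{20430}{7} - 8238 = - \frac{37236}{7}$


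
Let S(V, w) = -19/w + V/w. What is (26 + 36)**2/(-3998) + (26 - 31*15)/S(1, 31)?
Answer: 27169795/35982 ≈ 755.09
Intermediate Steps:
(26 + 36)**2/(-3998) + (26 - 31*15)/S(1, 31) = (26 + 36)**2/(-3998) + (26 - 31*15)/(((-19 + 1)/31)) = 62**2*(-1/3998) + (26 - 465)/(((1/31)*(-18))) = 3844*(-1/3998) - 439/(-18/31) = -1922/1999 - 439*(-31/18) = -1922/1999 + 13609/18 = 27169795/35982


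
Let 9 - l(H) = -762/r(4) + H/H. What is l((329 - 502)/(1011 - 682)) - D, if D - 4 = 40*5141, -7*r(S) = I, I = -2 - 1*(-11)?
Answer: -618686/3 ≈ -2.0623e+5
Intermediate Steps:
I = 9 (I = -2 + 11 = 9)
r(S) = -9/7 (r(S) = -1/7*9 = -9/7)
D = 205644 (D = 4 + 40*5141 = 4 + 205640 = 205644)
l(H) = -1754/3 (l(H) = 9 - (-762/(-9/7) + H/H) = 9 - (-762*(-7/9) + 1) = 9 - (1778/3 + 1) = 9 - 1*1781/3 = 9 - 1781/3 = -1754/3)
l((329 - 502)/(1011 - 682)) - D = -1754/3 - 1*205644 = -1754/3 - 205644 = -618686/3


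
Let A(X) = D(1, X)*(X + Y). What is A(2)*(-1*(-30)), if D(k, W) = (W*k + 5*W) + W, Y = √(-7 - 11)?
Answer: 840 + 1260*I*√2 ≈ 840.0 + 1781.9*I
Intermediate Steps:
Y = 3*I*√2 (Y = √(-18) = 3*I*√2 ≈ 4.2426*I)
D(k, W) = 6*W + W*k (D(k, W) = (5*W + W*k) + W = 6*W + W*k)
A(X) = 7*X*(X + 3*I*√2) (A(X) = (X*(6 + 1))*(X + 3*I*√2) = (X*7)*(X + 3*I*√2) = (7*X)*(X + 3*I*√2) = 7*X*(X + 3*I*√2))
A(2)*(-1*(-30)) = (7*2*(2 + 3*I*√2))*(-1*(-30)) = (28 + 42*I*√2)*30 = 840 + 1260*I*√2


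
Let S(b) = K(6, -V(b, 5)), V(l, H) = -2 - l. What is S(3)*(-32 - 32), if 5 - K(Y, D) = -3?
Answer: -512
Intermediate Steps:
K(Y, D) = 8 (K(Y, D) = 5 - 1*(-3) = 5 + 3 = 8)
S(b) = 8
S(3)*(-32 - 32) = 8*(-32 - 32) = 8*(-64) = -512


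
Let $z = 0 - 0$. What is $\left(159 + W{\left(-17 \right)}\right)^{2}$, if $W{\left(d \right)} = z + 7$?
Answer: $27556$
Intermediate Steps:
$z = 0$ ($z = 0 + 0 = 0$)
$W{\left(d \right)} = 7$ ($W{\left(d \right)} = 0 + 7 = 7$)
$\left(159 + W{\left(-17 \right)}\right)^{2} = \left(159 + 7\right)^{2} = 166^{2} = 27556$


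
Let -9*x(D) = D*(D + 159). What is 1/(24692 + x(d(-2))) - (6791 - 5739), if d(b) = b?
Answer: -234114175/222542 ≈ -1052.0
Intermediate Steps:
x(D) = -D*(159 + D)/9 (x(D) = -D*(D + 159)/9 = -D*(159 + D)/9)
1/(24692 + x(d(-2))) - (6791 - 5739) = 1/(24692 - 1/9*(-2)*(159 - 2)) - (6791 - 5739) = 1/(24692 - 1/9*(-2)*157) - 1*1052 = 1/(24692 + 314/9) - 1052 = 1/(222542/9) - 1052 = 9/222542 - 1052 = -234114175/222542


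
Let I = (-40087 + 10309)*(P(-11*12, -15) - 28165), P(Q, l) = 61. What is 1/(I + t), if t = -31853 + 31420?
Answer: 1/836880479 ≈ 1.1949e-9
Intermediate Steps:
t = -433
I = 836880912 (I = (-40087 + 10309)*(61 - 28165) = -29778*(-28104) = 836880912)
1/(I + t) = 1/(836880912 - 433) = 1/836880479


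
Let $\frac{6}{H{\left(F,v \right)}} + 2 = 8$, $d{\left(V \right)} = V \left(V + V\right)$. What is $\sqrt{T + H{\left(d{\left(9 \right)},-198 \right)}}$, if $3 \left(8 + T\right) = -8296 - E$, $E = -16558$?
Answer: $\sqrt{2747} \approx 52.412$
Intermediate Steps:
$d{\left(V \right)} = 2 V^{2}$ ($d{\left(V \right)} = V 2 V = 2 V^{2}$)
$T = 2746$ ($T = -8 + \frac{-8296 - -16558}{3} = -8 + \frac{-8296 + 16558}{3} = -8 + \frac{1}{3} \cdot 8262 = -8 + 2754 = 2746$)
$H{\left(F,v \right)} = 1$ ($H{\left(F,v \right)} = \frac{6}{-2 + 8} = \frac{6}{6} = 6 \cdot \frac{1}{6} = 1$)
$\sqrt{T + H{\left(d{\left(9 \right)},-198 \right)}} = \sqrt{2746 + 1} = \sqrt{2747}$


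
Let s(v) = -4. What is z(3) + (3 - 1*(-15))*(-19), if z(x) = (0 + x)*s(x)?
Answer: -354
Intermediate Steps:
z(x) = -4*x (z(x) = (0 + x)*(-4) = x*(-4) = -4*x)
z(3) + (3 - 1*(-15))*(-19) = -4*3 + (3 - 1*(-15))*(-19) = -12 + (3 + 15)*(-19) = -12 + 18*(-19) = -12 - 342 = -354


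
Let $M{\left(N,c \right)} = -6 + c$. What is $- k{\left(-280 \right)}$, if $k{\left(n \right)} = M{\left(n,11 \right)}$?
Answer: $-5$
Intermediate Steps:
$k{\left(n \right)} = 5$ ($k{\left(n \right)} = -6 + 11 = 5$)
$- k{\left(-280 \right)} = \left(-1\right) 5 = -5$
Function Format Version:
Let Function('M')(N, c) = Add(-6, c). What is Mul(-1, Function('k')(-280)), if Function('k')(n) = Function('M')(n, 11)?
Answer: -5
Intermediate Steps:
Function('k')(n) = 5 (Function('k')(n) = Add(-6, 11) = 5)
Mul(-1, Function('k')(-280)) = Mul(-1, 5) = -5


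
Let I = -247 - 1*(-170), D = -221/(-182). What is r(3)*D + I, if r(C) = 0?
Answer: -77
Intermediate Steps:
D = 17/14 (D = -221*(-1/182) = 17/14 ≈ 1.2143)
I = -77 (I = -247 + 170 = -77)
r(3)*D + I = 0*(17/14) - 77 = 0 - 77 = -77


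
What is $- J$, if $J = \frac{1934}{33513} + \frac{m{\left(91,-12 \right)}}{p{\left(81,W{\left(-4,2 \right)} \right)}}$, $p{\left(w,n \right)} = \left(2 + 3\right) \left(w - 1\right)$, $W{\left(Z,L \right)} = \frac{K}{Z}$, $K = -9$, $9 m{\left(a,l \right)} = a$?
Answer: $- \frac{3337361}{40215600} \approx -0.082987$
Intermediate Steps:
$m{\left(a,l \right)} = \frac{a}{9}$
$W{\left(Z,L \right)} = - \frac{9}{Z}$
$p{\left(w,n \right)} = -5 + 5 w$ ($p{\left(w,n \right)} = 5 \left(-1 + w\right) = -5 + 5 w$)
$J = \frac{3337361}{40215600}$ ($J = \frac{1934}{33513} + \frac{\frac{1}{9} \cdot 91}{-5 + 5 \cdot 81} = 1934 \cdot \frac{1}{33513} + \frac{91}{9 \left(-5 + 405\right)} = \frac{1934}{33513} + \frac{91}{9 \cdot 400} = \frac{1934}{33513} + \frac{91}{9} \cdot \frac{1}{400} = \frac{1934}{33513} + \frac{91}{3600} = \frac{3337361}{40215600} \approx 0.082987$)
$- J = \left(-1\right) \frac{3337361}{40215600} = - \frac{3337361}{40215600}$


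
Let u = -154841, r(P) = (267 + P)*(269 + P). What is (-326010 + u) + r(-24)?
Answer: -421316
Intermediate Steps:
(-326010 + u) + r(-24) = (-326010 - 154841) + (71823 + (-24)**2 + 536*(-24)) = -480851 + (71823 + 576 - 12864) = -480851 + 59535 = -421316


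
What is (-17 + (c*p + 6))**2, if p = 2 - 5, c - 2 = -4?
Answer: 25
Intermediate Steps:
c = -2 (c = 2 - 4 = -2)
p = -3
(-17 + (c*p + 6))**2 = (-17 + (-2*(-3) + 6))**2 = (-17 + (6 + 6))**2 = (-17 + 12)**2 = (-5)**2 = 25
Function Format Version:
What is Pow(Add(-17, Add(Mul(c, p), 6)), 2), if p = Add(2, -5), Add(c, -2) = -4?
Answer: 25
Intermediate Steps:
c = -2 (c = Add(2, -4) = -2)
p = -3
Pow(Add(-17, Add(Mul(c, p), 6)), 2) = Pow(Add(-17, Add(Mul(-2, -3), 6)), 2) = Pow(Add(-17, Add(6, 6)), 2) = Pow(Add(-17, 12), 2) = Pow(-5, 2) = 25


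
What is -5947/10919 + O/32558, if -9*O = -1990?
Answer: -860436512/1599753609 ≈ -0.53786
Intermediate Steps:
O = 1990/9 (O = -1/9*(-1990) = 1990/9 ≈ 221.11)
-5947/10919 + O/32558 = -5947/10919 + (1990/9)/32558 = -5947*1/10919 + (1990/9)*(1/32558) = -5947/10919 + 995/146511 = -860436512/1599753609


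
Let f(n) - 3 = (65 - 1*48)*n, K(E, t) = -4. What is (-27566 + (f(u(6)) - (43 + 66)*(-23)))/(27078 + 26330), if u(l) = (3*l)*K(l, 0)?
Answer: -3285/6676 ≈ -0.49206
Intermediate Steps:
u(l) = -12*l (u(l) = (3*l)*(-4) = -12*l)
f(n) = 3 + 17*n (f(n) = 3 + (65 - 1*48)*n = 3 + (65 - 48)*n = 3 + 17*n)
(-27566 + (f(u(6)) - (43 + 66)*(-23)))/(27078 + 26330) = (-27566 + ((3 + 17*(-12*6)) - (43 + 66)*(-23)))/(27078 + 26330) = (-27566 + ((3 + 17*(-72)) - 109*(-23)))/53408 = (-27566 + ((3 - 1224) - 1*(-2507)))*(1/53408) = (-27566 + (-1221 + 2507))*(1/53408) = (-27566 + 1286)*(1/53408) = -26280*1/53408 = -3285/6676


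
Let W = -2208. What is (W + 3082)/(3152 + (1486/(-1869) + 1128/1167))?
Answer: 16721943/60309419 ≈ 0.27727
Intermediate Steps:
(W + 3082)/(3152 + (1486/(-1869) + 1128/1167)) = (-2208 + 3082)/(3152 + (1486/(-1869) + 1128/1167)) = 874/(3152 + (1486*(-1/1869) + 1128*(1/1167))) = 874/(3152 + (-1486/1869 + 376/389)) = 874/(3152 + 124690/727041) = 874/(2291757922/727041) = 874*(727041/2291757922) = 16721943/60309419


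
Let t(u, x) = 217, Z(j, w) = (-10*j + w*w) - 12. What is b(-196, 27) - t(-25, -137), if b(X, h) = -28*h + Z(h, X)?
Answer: 37161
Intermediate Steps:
Z(j, w) = -12 + w² - 10*j (Z(j, w) = (-10*j + w²) - 12 = (w² - 10*j) - 12 = -12 + w² - 10*j)
b(X, h) = -12 + X² - 38*h (b(X, h) = -28*h + (-12 + X² - 10*h) = -12 + X² - 38*h)
b(-196, 27) - t(-25, -137) = (-12 + (-196)² - 38*27) - 1*217 = (-12 + 38416 - 1026) - 217 = 37378 - 217 = 37161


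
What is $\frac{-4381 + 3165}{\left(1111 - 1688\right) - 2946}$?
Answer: $\frac{1216}{3523} \approx 0.34516$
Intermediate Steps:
$\frac{-4381 + 3165}{\left(1111 - 1688\right) - 2946} = - \frac{1216}{-577 - 2946} = - \frac{1216}{-3523} = \left(-1216\right) \left(- \frac{1}{3523}\right) = \frac{1216}{3523}$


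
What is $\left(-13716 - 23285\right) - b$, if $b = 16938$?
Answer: $-53939$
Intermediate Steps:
$\left(-13716 - 23285\right) - b = \left(-13716 - 23285\right) - 16938 = -37001 - 16938 = -53939$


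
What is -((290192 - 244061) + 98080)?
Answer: -144211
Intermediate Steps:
-((290192 - 244061) + 98080) = -(46131 + 98080) = -1*144211 = -144211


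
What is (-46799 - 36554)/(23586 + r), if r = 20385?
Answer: -83353/43971 ≈ -1.8956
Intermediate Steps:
(-46799 - 36554)/(23586 + r) = (-46799 - 36554)/(23586 + 20385) = -83353/43971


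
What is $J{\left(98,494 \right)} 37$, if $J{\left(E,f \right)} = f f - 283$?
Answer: $9018861$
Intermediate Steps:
$J{\left(E,f \right)} = -283 + f^{2}$ ($J{\left(E,f \right)} = f^{2} - 283 = -283 + f^{2}$)
$J{\left(98,494 \right)} 37 = \left(-283 + 494^{2}\right) 37 = \left(-283 + 244036\right) 37 = 243753 \cdot 37 = 9018861$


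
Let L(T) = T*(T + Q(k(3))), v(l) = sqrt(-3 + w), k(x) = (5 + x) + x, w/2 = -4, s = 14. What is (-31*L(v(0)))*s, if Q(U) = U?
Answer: 4774 - 4774*I*sqrt(11) ≈ 4774.0 - 15834.0*I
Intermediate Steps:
w = -8 (w = 2*(-4) = -8)
k(x) = 5 + 2*x
v(l) = I*sqrt(11) (v(l) = sqrt(-3 - 8) = sqrt(-11) = I*sqrt(11))
L(T) = T*(11 + T) (L(T) = T*(T + (5 + 2*3)) = T*(T + (5 + 6)) = T*(T + 11) = T*(11 + T))
(-31*L(v(0)))*s = -31*I*sqrt(11)*(11 + I*sqrt(11))*14 = -434*I*sqrt(11)*(11 + I*sqrt(11))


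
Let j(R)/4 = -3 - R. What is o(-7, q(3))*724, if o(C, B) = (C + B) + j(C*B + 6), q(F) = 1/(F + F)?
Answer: -82898/3 ≈ -27633.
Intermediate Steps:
q(F) = 1/(2*F)
j(R) = -12 - 4*R (j(R) = 4*(-3 - R) = -12 - 4*R)
o(C, B) = -36 + B + C - 4*B*C (o(C, B) = (C + B) + (-12 - 4*(C*B + 6)) = (B + C) + (-12 - 4*(B*C + 6)) = (B + C) + (-12 - 4*(6 + B*C)) = (B + C) + (-12 + (-24 - 4*B*C)) = (B + C) + (-36 - 4*B*C) = -36 + B + C - 4*B*C)
o(-7, q(3))*724 = (-36 + (½)/3 - 7 - 4*(½)/3*(-7))*724 = (-36 + (½)*(⅓) - 7 - 4*(½)*(⅓)*(-7))*724 = (-36 + ⅙ - 7 - 4*⅙*(-7))*724 = (-36 + ⅙ - 7 + 14/3)*724 = -229/6*724 = -82898/3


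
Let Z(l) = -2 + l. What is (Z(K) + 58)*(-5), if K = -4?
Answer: -260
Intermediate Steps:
(Z(K) + 58)*(-5) = ((-2 - 4) + 58)*(-5) = (-6 + 58)*(-5) = 52*(-5) = -260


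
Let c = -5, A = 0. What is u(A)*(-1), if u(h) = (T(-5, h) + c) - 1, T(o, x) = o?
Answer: 11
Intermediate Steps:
u(h) = -11 (u(h) = (-5 - 5) - 1 = -10 - 1 = -11)
u(A)*(-1) = -11*(-1) = 11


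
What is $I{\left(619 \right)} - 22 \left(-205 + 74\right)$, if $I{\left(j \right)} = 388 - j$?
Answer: $2651$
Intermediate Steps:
$I{\left(619 \right)} - 22 \left(-205 + 74\right) = \left(388 - 619\right) - 22 \left(-205 + 74\right) = \left(388 - 619\right) - 22 \left(-131\right) = -231 - -2882 = -231 + 2882 = 2651$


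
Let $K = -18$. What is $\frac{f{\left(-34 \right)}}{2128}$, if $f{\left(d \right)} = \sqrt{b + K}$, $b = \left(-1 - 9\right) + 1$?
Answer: $\frac{3 i \sqrt{3}}{2128} \approx 0.0024418 i$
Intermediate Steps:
$b = -9$ ($b = -10 + 1 = -9$)
$f{\left(d \right)} = 3 i \sqrt{3}$ ($f{\left(d \right)} = \sqrt{-9 - 18} = \sqrt{-27} = 3 i \sqrt{3}$)
$\frac{f{\left(-34 \right)}}{2128} = \frac{3 i \sqrt{3}}{2128}$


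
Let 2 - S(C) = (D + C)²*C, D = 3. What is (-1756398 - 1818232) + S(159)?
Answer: -7747424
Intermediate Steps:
S(C) = 2 - C*(3 + C)² (S(C) = 2 - (3 + C)²*C = 2 - C*(3 + C)²)
(-1756398 - 1818232) + S(159) = (-1756398 - 1818232) + (2 - 1*159*(3 + 159)²) = -3574630 + (2 - 1*159*162²) = -3574630 + (2 - 1*159*26244) = -3574630 + (2 - 4172796) = -3574630 - 4172794 = -7747424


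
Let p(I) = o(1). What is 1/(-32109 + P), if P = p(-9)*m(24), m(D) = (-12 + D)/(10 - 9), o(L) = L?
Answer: -1/32097 ≈ -3.1156e-5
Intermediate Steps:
p(I) = 1
m(D) = -12 + D (m(D) = (-12 + D)/1 = (-12 + D)*1 = -12 + D)
P = 12 (P = 1*(-12 + 24) = 1*12 = 12)
1/(-32109 + P) = 1/(-32109 + 12) = 1/(-32097) = -1/32097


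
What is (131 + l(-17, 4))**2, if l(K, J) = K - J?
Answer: 12100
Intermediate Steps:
(131 + l(-17, 4))**2 = (131 + (-17 - 1*4))**2 = (131 + (-17 - 4))**2 = (131 - 21)**2 = 110**2 = 12100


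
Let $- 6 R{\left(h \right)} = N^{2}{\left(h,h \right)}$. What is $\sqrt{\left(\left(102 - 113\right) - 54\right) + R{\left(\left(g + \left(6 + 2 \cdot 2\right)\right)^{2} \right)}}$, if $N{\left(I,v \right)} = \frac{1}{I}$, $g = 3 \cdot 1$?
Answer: $\frac{i \sqrt{66832746}}{1014} \approx 8.0623 i$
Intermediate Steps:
$g = 3$
$R{\left(h \right)} = - \frac{1}{6 h^{2}}$ ($R{\left(h \right)} = - \frac{\left(\frac{1}{h}\right)^{2}}{6} = - \frac{1}{6 h^{2}}$)
$\sqrt{\left(\left(102 - 113\right) - 54\right) + R{\left(\left(g + \left(6 + 2 \cdot 2\right)\right)^{2} \right)}} = \sqrt{\left(\left(102 - 113\right) - 54\right) - \frac{1}{6 \left(3 + \left(6 + 2 \cdot 2\right)\right)^{4}}} = \sqrt{\left(-11 - 54\right) - \frac{1}{6 \left(3 + \left(6 + 4\right)\right)^{4}}} = \sqrt{-65 - \frac{1}{6 \left(3 + 10\right)^{4}}} = \sqrt{-65 - \frac{1}{6 \cdot 28561}} = \sqrt{-65 - \frac{1}{171366}} = \sqrt{- \frac{11138791}{171366}} = \frac{i \sqrt{66832746}}{1014}$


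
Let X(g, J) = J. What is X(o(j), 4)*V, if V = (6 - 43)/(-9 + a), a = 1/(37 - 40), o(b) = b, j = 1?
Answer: 111/7 ≈ 15.857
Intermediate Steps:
a = -1/3 (a = 1/(-3) = -1/3 ≈ -0.33333)
V = 111/28 (V = (6 - 43)/(-9 - 1/3) = -37/(-28/3) = -37*(-3/28) = 111/28 ≈ 3.9643)
X(o(j), 4)*V = 4*(111/28) = 111/7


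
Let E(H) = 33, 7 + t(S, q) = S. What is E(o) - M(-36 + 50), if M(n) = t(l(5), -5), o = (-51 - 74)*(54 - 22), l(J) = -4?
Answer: 44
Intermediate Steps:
t(S, q) = -7 + S
o = -4000 (o = -125*32 = -4000)
M(n) = -11 (M(n) = -7 - 4 = -11)
E(o) - M(-36 + 50) = 33 - 1*(-11) = 33 + 11 = 44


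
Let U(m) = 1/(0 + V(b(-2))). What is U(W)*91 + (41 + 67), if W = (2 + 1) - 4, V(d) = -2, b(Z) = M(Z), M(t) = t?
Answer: 125/2 ≈ 62.500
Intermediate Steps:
b(Z) = Z
W = -1 (W = 3 - 4 = -1)
U(m) = -1/2 (U(m) = 1/(0 - 2) = 1/(-2) = -1/2)
U(W)*91 + (41 + 67) = -1/2*91 + (41 + 67) = -91/2 + 108 = 125/2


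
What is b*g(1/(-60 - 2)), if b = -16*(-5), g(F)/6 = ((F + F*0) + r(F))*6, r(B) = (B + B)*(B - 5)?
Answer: 403200/961 ≈ 419.56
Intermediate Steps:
r(B) = 2*B*(-5 + B) (r(B) = (2*B)*(-5 + B) = 2*B*(-5 + B))
g(F) = 36*F + 72*F*(-5 + F) (g(F) = 6*(((F + F*0) + 2*F*(-5 + F))*6) = 6*(((F + 0) + 2*F*(-5 + F))*6) = 6*((F + 2*F*(-5 + F))*6) = 6*(6*F + 12*F*(-5 + F)) = 36*F + 72*F*(-5 + F))
b = 80
b*g(1/(-60 - 2)) = 80*(36*(-9 + 2/(-60 - 2))/(-60 - 2)) = 80*(36*(-9 + 2/(-62))/(-62)) = 80*(36*(-1/62)*(-9 + 2*(-1/62))) = 80*(36*(-1/62)*(-9 - 1/31)) = 80*(36*(-1/62)*(-280/31)) = 80*(5040/961) = 403200/961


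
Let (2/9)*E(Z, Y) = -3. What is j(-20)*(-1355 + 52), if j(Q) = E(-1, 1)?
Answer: 35181/2 ≈ 17591.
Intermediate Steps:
E(Z, Y) = -27/2 (E(Z, Y) = (9/2)*(-3) = -27/2)
j(Q) = -27/2
j(-20)*(-1355 + 52) = -27*(-1355 + 52)/2 = -27/2*(-1303) = 35181/2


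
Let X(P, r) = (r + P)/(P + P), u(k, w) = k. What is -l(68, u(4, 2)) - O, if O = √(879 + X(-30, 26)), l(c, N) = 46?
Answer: -46 - √197790/15 ≈ -75.649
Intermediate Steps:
X(P, r) = (P + r)/(2*P) (X(P, r) = (P + r)/((2*P)) = (P + r)*(1/(2*P)) = (P + r)/(2*P))
O = √197790/15 (O = √(879 + (½)*(-30 + 26)/(-30)) = √(879 + (½)*(-1/30)*(-4)) = √(879 + 1/15) = √(13186/15) = √197790/15 ≈ 29.649)
-l(68, u(4, 2)) - O = -1*46 - √197790/15 = -46 - √197790/15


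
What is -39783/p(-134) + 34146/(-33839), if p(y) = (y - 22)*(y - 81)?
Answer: -63883943/29101540 ≈ -2.1952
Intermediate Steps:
p(y) = (-81 + y)*(-22 + y) (p(y) = (-22 + y)*(-81 + y) = (-81 + y)*(-22 + y))
-39783/p(-134) + 34146/(-33839) = -39783/(1782 + (-134)² - 103*(-134)) + 34146/(-33839) = -39783/(1782 + 17956 + 13802) + 34146*(-1/33839) = -39783/33540 - 34146/33839 = -39783*1/33540 - 34146/33839 = -13261/11180 - 34146/33839 = -63883943/29101540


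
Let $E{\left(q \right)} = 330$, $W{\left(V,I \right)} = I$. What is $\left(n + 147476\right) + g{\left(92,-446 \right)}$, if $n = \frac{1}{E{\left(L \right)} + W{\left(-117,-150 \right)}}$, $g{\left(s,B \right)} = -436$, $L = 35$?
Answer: $\frac{26467201}{180} \approx 1.4704 \cdot 10^{5}$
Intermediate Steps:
$n = \frac{1}{180}$ ($n = \frac{1}{330 - 150} = \frac{1}{180} \approx 0.0055556$)
$\left(n + 147476\right) + g{\left(92,-446 \right)} = \left(\frac{1}{180} + 147476\right) - 436 = \frac{26545681}{180} - 436 = \frac{26467201}{180}$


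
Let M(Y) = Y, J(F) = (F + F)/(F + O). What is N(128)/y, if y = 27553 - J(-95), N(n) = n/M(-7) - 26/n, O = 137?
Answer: -24849/37037312 ≈ -0.00067092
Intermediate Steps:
J(F) = 2*F/(137 + F) (J(F) = (F + F)/(F + 137) = (2*F)/(137 + F) = 2*F/(137 + F))
N(n) = -26/n - n/7 (N(n) = n/(-7) - 26/n = n*(-⅐) - 26/n = -n/7 - 26/n = -26/n - n/7)
y = 578708/21 (y = 27553 - 2*(-95)/(137 - 95) = 27553 - 2*(-95)/42 = 27553 - 1*(-95/21) = 27553 + 95/21 = 578708/21 ≈ 27558.)
N(128)/y = (-26/128 - ⅐*128)/(578708/21) = (-26*1/128 - 128/7)*(21/578708) = (-13/64 - 128/7)*(21/578708) = -8283/448*21/578708 = -24849/37037312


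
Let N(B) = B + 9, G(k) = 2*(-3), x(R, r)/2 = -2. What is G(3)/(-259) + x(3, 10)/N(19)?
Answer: -31/259 ≈ -0.11969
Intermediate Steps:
x(R, r) = -4 (x(R, r) = 2*(-2) = -4)
G(k) = -6
N(B) = 9 + B
G(3)/(-259) + x(3, 10)/N(19) = -6/(-259) - 4/(9 + 19) = -6*(-1/259) - 4/28 = 6/259 - 4*1/28 = 6/259 - ⅐ = -31/259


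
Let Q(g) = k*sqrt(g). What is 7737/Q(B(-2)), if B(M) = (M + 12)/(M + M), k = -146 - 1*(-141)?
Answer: 7737*I*sqrt(10)/25 ≈ 978.66*I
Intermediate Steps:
k = -5 (k = -146 + 141 = -5)
B(M) = (12 + M)/(2*M) (B(M) = (12 + M)/((2*M)) = (12 + M)*(1/(2*M)) = (12 + M)/(2*M))
Q(g) = -5*sqrt(g)
7737/Q(B(-2)) = 7737/((-5*sqrt(2)*sqrt(12 - 2)*(I*sqrt(2)/2)/2)) = 7737/((-5*I*sqrt(10)/2)) = 7737*(I*sqrt(10)/25) = 7737*I*sqrt(10)/25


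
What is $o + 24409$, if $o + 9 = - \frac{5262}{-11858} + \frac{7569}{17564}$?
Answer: $\frac{2541032813885}{104136956} \approx 24401.0$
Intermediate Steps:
$o = - \frac{846145119}{104136956}$ ($o = -9 + \left(- \frac{5262}{-11858} + \frac{7569}{17564}\right) = -9 + \left(\left(-5262\right) \left(- \frac{1}{11858}\right) + 7569 \cdot \frac{1}{17564}\right) = -9 + \left(\frac{2631}{5929} + \frac{7569}{17564}\right) = -9 + \frac{91087485}{104136956} = - \frac{846145119}{104136956} \approx -8.1253$)
$o + 24409 = - \frac{846145119}{104136956} + 24409 = \frac{2541032813885}{104136956}$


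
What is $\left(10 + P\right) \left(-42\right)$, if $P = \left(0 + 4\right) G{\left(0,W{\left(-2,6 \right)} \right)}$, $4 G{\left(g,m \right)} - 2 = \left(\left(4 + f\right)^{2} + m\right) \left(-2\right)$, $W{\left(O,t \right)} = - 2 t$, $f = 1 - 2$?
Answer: $-756$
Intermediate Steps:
$f = -1$
$G{\left(g,m \right)} = -4 - \frac{m}{2}$ ($G{\left(g,m \right)} = \frac{1}{2} + \frac{\left(\left(4 - 1\right)^{2} + m\right) \left(-2\right)}{4} = \frac{1}{2} + \frac{\left(3^{2} + m\right) \left(-2\right)}{4} = \frac{1}{2} + \frac{\left(9 + m\right) \left(-2\right)}{4} = \frac{1}{2} + \frac{-18 - 2 m}{4} = \frac{1}{2} - \left(\frac{9}{2} + \frac{m}{2}\right) = -4 - \frac{m}{2}$)
$P = 8$ ($P = \left(0 + 4\right) \left(-4 - \frac{\left(-2\right) 6}{2}\right) = 4 \left(-4 - -6\right) = 4 \left(-4 + 6\right) = 4 \cdot 2 = 8$)
$\left(10 + P\right) \left(-42\right) = \left(10 + 8\right) \left(-42\right) = 18 \left(-42\right) = -756$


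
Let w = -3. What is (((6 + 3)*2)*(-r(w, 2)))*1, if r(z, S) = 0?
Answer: 0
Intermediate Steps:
(((6 + 3)*2)*(-r(w, 2)))*1 = (((6 + 3)*2)*(-1*0))*1 = ((9*2)*0)*1 = (18*0)*1 = 0*1 = 0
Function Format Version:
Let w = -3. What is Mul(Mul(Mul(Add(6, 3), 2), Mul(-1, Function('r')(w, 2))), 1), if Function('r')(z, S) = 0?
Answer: 0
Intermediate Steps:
Mul(Mul(Mul(Add(6, 3), 2), Mul(-1, Function('r')(w, 2))), 1) = Mul(Mul(Mul(Add(6, 3), 2), Mul(-1, 0)), 1) = Mul(Mul(Mul(9, 2), 0), 1) = Mul(Mul(18, 0), 1) = Mul(0, 1) = 0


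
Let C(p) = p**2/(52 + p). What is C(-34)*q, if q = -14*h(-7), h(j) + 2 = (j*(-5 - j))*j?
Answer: -258944/3 ≈ -86315.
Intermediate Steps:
h(j) = -2 + j**2*(-5 - j) (h(j) = -2 + (j*(-5 - j))*j = -2 + j**2*(-5 - j))
C(p) = p**2/(52 + p)
q = -1344 (q = -14*(-2 - 1*(-7)**3 - 5*(-7)**2) = -14*(-2 - 1*(-343) - 5*49) = -14*(-2 + 343 - 245) = -14*96 = -1344)
C(-34)*q = ((-34)**2/(52 - 34))*(-1344) = (1156/18)*(-1344) = (1156*(1/18))*(-1344) = (578/9)*(-1344) = -258944/3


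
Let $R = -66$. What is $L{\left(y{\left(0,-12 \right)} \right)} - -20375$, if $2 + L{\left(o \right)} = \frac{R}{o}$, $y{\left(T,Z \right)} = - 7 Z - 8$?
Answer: $\frac{774141}{38} \approx 20372.0$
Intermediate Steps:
$y{\left(T,Z \right)} = -8 - 7 Z$
$L{\left(o \right)} = -2 - \frac{66}{o}$
$L{\left(y{\left(0,-12 \right)} \right)} - -20375 = \left(-2 - \frac{66}{-8 - -84}\right) - -20375 = \left(-2 - \frac{66}{-8 + 84}\right) + 20375 = \left(-2 - \frac{66}{76}\right) + 20375 = \left(-2 - \frac{33}{38}\right) + 20375 = - \frac{109}{38} + 20375 = \frac{774141}{38}$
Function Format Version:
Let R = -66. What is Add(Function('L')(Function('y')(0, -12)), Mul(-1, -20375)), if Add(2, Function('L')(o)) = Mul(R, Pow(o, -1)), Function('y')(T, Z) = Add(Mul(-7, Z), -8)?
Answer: Rational(774141, 38) ≈ 20372.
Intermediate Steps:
Function('y')(T, Z) = Add(-8, Mul(-7, Z))
Function('L')(o) = Add(-2, Mul(-66, Pow(o, -1)))
Add(Function('L')(Function('y')(0, -12)), Mul(-1, -20375)) = Add(Add(-2, Mul(-66, Pow(Add(-8, Mul(-7, -12)), -1))), Mul(-1, -20375)) = Add(Add(-2, Mul(-66, Pow(Add(-8, 84), -1))), 20375) = Add(Add(-2, Mul(-66, Pow(76, -1))), 20375) = Add(Add(-2, Mul(-66, Rational(1, 76))), 20375) = Add(Add(-2, Rational(-33, 38)), 20375) = Add(Rational(-109, 38), 20375) = Rational(774141, 38)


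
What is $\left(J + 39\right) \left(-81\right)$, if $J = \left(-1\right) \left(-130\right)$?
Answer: $-13689$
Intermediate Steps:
$J = 130$
$\left(J + 39\right) \left(-81\right) = \left(130 + 39\right) \left(-81\right) = 169 \left(-81\right) = -13689$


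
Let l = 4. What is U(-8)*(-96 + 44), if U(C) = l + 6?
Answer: -520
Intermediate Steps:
U(C) = 10 (U(C) = 4 + 6 = 10)
U(-8)*(-96 + 44) = 10*(-96 + 44) = 10*(-52) = -520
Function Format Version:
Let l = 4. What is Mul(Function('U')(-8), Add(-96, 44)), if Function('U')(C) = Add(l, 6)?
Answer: -520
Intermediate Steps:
Function('U')(C) = 10 (Function('U')(C) = Add(4, 6) = 10)
Mul(Function('U')(-8), Add(-96, 44)) = Mul(10, Add(-96, 44)) = Mul(10, -52) = -520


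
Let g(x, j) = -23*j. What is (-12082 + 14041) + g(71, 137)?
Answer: -1192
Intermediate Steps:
(-12082 + 14041) + g(71, 137) = (-12082 + 14041) - 23*137 = 1959 - 3151 = -1192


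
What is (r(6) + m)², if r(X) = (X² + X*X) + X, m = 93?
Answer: 29241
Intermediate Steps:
r(X) = X + 2*X² (r(X) = (X² + X²) + X = 2*X² + X = X + 2*X²)
(r(6) + m)² = (6*(1 + 2*6) + 93)² = (6*(1 + 12) + 93)² = (6*13 + 93)² = (78 + 93)² = 171² = 29241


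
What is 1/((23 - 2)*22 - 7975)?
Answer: -1/7513 ≈ -0.00013310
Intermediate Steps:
1/((23 - 2)*22 - 7975) = 1/(21*22 - 7975) = 1/(462 - 7975) = 1/(-7513) = -1/7513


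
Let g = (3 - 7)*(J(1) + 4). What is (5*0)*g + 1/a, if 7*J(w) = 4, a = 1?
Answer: 1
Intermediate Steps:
J(w) = 4/7 (J(w) = (⅐)*4 = 4/7)
g = -128/7 (g = (3 - 7)*(4/7 + 4) = -4*32/7 = -128/7 ≈ -18.286)
(5*0)*g + 1/a = (5*0)*(-128/7) + 1/1 = 0*(-128/7) + 1 = 0 + 1 = 1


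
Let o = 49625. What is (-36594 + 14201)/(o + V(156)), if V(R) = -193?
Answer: -22393/49432 ≈ -0.45301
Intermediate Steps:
(-36594 + 14201)/(o + V(156)) = (-36594 + 14201)/(49625 - 193) = -22393/49432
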